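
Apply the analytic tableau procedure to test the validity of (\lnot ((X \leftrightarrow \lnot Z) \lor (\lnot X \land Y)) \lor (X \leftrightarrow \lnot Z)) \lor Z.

Not valid

Assume the negation and expand:
Initial set: {\lnot ((\lnot ((X \leftrightarrow \lnot Z) \lor (\lnot X \land Y)) \lor (X \leftrightarrow \lnot Z)) \lor Z)}.
\lnot ((\lnot ((X \leftrightarrow \lnot Z) \lor (\lnot X \land Y)) \lor (X \leftrightarrow \lnot Z)) \lor Z): α-rule — add \lnot (\lnot ((X \leftrightarrow \lnot Z) \lor (\lnot X \land Y)) \lor (X \leftrightarrow \lnot Z)), \lnot Z.
\lnot (\lnot ((X \leftrightarrow \lnot Z) \lor (\lnot X \land Y)) \lor (X \leftrightarrow \lnot Z)): α-rule — add \lnot \lnot ((X \leftrightarrow \lnot Z) \lor (\lnot X \land Y)), \lnot (X \leftrightarrow \lnot Z).
\lnot \lnot ((X \leftrightarrow \lnot Z) \lor (\lnot X \land Y)): β-rule — branch into (X \leftrightarrow \lnot Z)  //  (\lnot X \land Y).
  branch 1 (add (X \leftrightarrow \lnot Z)):
    \lnot (X \leftrightarrow \lnot Z): β-rule — branch into X, \lnot \lnot Z  //  \lnot X, \lnot Z.
      branch 1.1 (add X, \lnot \lnot Z):
        × closes — contains both Z and \lnot Z.
      branch 1.2 (add \lnot X, \lnot Z):
        (X \leftrightarrow \lnot Z): β-rule — branch into X, \lnot Z  //  \lnot X, \lnot \lnot Z.
          branch 1.2.1 (add X, \lnot Z):
            × closes — contains both X and \lnot X.
          branch 1.2.2 (add \lnot X, \lnot \lnot Z):
            × closes — contains both Z and \lnot Z.
  branch 2 (add (\lnot X \land Y)):
    (\lnot X \land Y): α-rule — add \lnot X, Y.
    \lnot (X \leftrightarrow \lnot Z): β-rule — branch into X, \lnot \lnot Z  //  \lnot X, \lnot Z.
      branch 2.1 (add X, \lnot \lnot Z):
        × closes — contains both X and \lnot X.
      branch 2.2 (add \lnot X, \lnot Z):
        ○ open, literals {X=F, Y=T, Z=F}.
4 branches closed, 1 open.
An open branch gives a countermodel: X=F, Y=T, Z=F (unmentioned atoms arbitrary); under it the original formula is false.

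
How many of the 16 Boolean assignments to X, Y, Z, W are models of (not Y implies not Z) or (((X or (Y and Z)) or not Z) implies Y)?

Initial set: {T ((not Y implies not Z) or (((X or (Y and Z)) or not Z) implies Y))}.
T ((not Y implies not Z) or (((X or (Y and Z)) or not Z) implies Y)): β-rule — branch into T (not Y implies not Z)  //  T (((X or (Y and Z)) or not Z) implies Y).
  branch 1 (add T (not Y implies not Z)):
    T (not Y implies not Z): β-rule — branch into F not Y  //  T not Z.
      branch 1.1 (add F not Y):
        ○ open, literals {Y=1}.
      branch 1.2 (add T not Z):
        ○ open, literals {Z=0}.
  branch 2 (add T (((X or (Y and Z)) or not Z) implies Y)):
    T (((X or (Y and Z)) or not Z) implies Y): β-rule — branch into F ((X or (Y and Z)) or not Z)  //  T Y.
      branch 2.1 (add F ((X or (Y and Z)) or not Z)):
        F ((X or (Y and Z)) or not Z): α-rule — add F (X or (Y and Z)), F not Z.
        F (X or (Y and Z)): α-rule — add F X, F (Y and Z).
        F (Y and Z): β-rule — branch into F Y  //  F Z.
          branch 2.1.1 (add F Y):
            ○ open, literals {X=0, Y=0, Z=1}.
          branch 2.1.2 (add F Z):
            × closes — contains both Z and not Z.
      branch 2.2 (add T Y):
        ○ open, literals {Y=1}.
1 branch closed, 4 open.
Each open branch fixes some atoms; the unmentioned ones are free. Counting distinct full assignments: branch {Y=1} (X, Z, W) contributes 8 new; branch {Z=0} (X, Y, W) contributes 4 new; branch {X=0, Y=0, Z=1} (W) contributes 2 new; branch {Y=1} (X, Z, W) contributes 0 new. Total: 14.

14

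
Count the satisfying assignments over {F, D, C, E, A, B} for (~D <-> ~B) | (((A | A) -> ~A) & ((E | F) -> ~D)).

42

Initial set: {T ((~D <-> ~B) | (((A | A) -> ~A) & ((E | F) -> ~D)))}.
T ((~D <-> ~B) | (((A | A) -> ~A) & ((E | F) -> ~D))): β-rule — branch into T (~D <-> ~B)  //  T (((A | A) -> ~A) & ((E | F) -> ~D)).
  branch 1 (add T (~D <-> ~B)):
    T (~D <-> ~B): β-rule — branch into T ~D, T ~B  //  F ~D, F ~B.
      branch 1.1 (add T ~D, T ~B):
        ○ open, literals {B=false, D=false}.
      branch 1.2 (add F ~D, F ~B):
        ○ open, literals {B=true, D=true}.
  branch 2 (add T (((A | A) -> ~A) & ((E | F) -> ~D))):
    T (((A | A) -> ~A) & ((E | F) -> ~D)): α-rule — add T ((A | A) -> ~A), T ((E | F) -> ~D).
    T ((A | A) -> ~A): β-rule — branch into F (A | A)  //  T ~A.
      branch 2.1 (add F (A | A)):
        F (A | A): α-rule — add F A, F A.
        T ((E | F) -> ~D): β-rule — branch into F (E | F)  //  T ~D.
          branch 2.1.1 (add F (E | F)):
            F (E | F): α-rule — add F E, F F.
            ○ open, literals {A=false, E=false, F=false}.
          branch 2.1.2 (add T ~D):
            ○ open, literals {A=false, D=false}.
      branch 2.2 (add T ~A):
        T ((E | F) -> ~D): β-rule — branch into F (E | F)  //  T ~D.
          branch 2.2.1 (add F (E | F)):
            F (E | F): α-rule — add F E, F F.
            ○ open, literals {A=false, E=false, F=false}.
          branch 2.2.2 (add T ~D):
            ○ open, literals {A=false, D=false}.
0 branches closed, 6 open.
Each open branch fixes some atoms; the unmentioned ones are free. Counting distinct full assignments: branch {B=false, D=false} (F, C, E, A) contributes 16 new; branch {B=true, D=true} (F, C, E, A) contributes 16 new; branch {A=false, E=false, F=false} (D, C, B) contributes 4 new; branch {A=false, D=false} (F, C, E, B) contributes 6 new; branch {A=false, E=false, F=false} (D, C, B) contributes 0 new; branch {A=false, D=false} (F, C, E, B) contributes 0 new. Total: 42.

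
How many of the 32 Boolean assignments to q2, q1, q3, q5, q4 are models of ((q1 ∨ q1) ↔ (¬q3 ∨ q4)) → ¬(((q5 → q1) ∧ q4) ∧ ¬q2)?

Initial set: {(((q1 ∨ q1) ↔ (¬q3 ∨ q4)) → ¬(((q5 → q1) ∧ q4) ∧ ¬q2))}.
(((q1 ∨ q1) ↔ (¬q3 ∨ q4)) → ¬(((q5 → q1) ∧ q4) ∧ ¬q2)): β-rule — branch into ¬((q1 ∨ q1) ↔ (¬q3 ∨ q4))  //  ¬(((q5 → q1) ∧ q4) ∧ ¬q2).
  branch 1 (add ¬((q1 ∨ q1) ↔ (¬q3 ∨ q4))):
    ¬((q1 ∨ q1) ↔ (¬q3 ∨ q4)): β-rule — branch into (q1 ∨ q1), ¬(¬q3 ∨ q4)  //  ¬(q1 ∨ q1), (¬q3 ∨ q4).
      branch 1.1 (add (q1 ∨ q1), ¬(¬q3 ∨ q4)):
        ¬(¬q3 ∨ q4): α-rule — add ¬¬q3, ¬q4.
        (q1 ∨ q1): β-rule — branch into q1  //  q1.
          branch 1.1.1 (add q1):
            ○ open, literals {q1=1, q3=1, q4=0}.
          branch 1.1.2 (add q1):
            ○ open, literals {q1=1, q3=1, q4=0}.
      branch 1.2 (add ¬(q1 ∨ q1), (¬q3 ∨ q4)):
        ¬(q1 ∨ q1): α-rule — add ¬q1, ¬q1.
        (¬q3 ∨ q4): β-rule — branch into ¬q3  //  q4.
          branch 1.2.1 (add ¬q3):
            ○ open, literals {q1=0, q3=0}.
          branch 1.2.2 (add q4):
            ○ open, literals {q1=0, q4=1}.
  branch 2 (add ¬(((q5 → q1) ∧ q4) ∧ ¬q2)):
    ¬(((q5 → q1) ∧ q4) ∧ ¬q2): β-rule — branch into ¬((q5 → q1) ∧ q4)  //  ¬¬q2.
      branch 2.1 (add ¬((q5 → q1) ∧ q4)):
        ¬((q5 → q1) ∧ q4): β-rule — branch into ¬(q5 → q1)  //  ¬q4.
          branch 2.1.1 (add ¬(q5 → q1)):
            ¬(q5 → q1): α-rule — add q5, ¬q1.
            ○ open, literals {q1=0, q5=1}.
          branch 2.1.2 (add ¬q4):
            ○ open, literals {q4=0}.
      branch 2.2 (add ¬¬q2):
        ○ open, literals {q2=1}.
0 branches closed, 7 open.
Each open branch fixes some atoms; the unmentioned ones are free. Counting distinct full assignments: branch {q1=1, q3=1, q4=0} (q2, q5) contributes 4 new; branch {q1=1, q3=1, q4=0} (q2, q5) contributes 0 new; branch {q1=0, q3=0} (q2, q5, q4) contributes 8 new; branch {q1=0, q4=1} (q2, q3, q5) contributes 4 new; branch {q1=0, q5=1} (q2, q3, q4) contributes 2 new; branch {q4=0} (q2, q1, q3, q5) contributes 6 new; branch {q2=1} (q1, q3, q5, q4) contributes 4 new. Total: 28.

28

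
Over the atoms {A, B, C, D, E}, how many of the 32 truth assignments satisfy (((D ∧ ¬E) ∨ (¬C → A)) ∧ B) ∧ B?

Initial set: {((((D ∧ ¬E) ∨ (¬C → A)) ∧ B) ∧ B)}.
((((D ∧ ¬E) ∨ (¬C → A)) ∧ B) ∧ B): α-rule — add (((D ∧ ¬E) ∨ (¬C → A)) ∧ B), B.
(((D ∧ ¬E) ∨ (¬C → A)) ∧ B): α-rule — add ((D ∧ ¬E) ∨ (¬C → A)), B.
((D ∧ ¬E) ∨ (¬C → A)): β-rule — branch into (D ∧ ¬E)  //  (¬C → A).
  branch 1 (add (D ∧ ¬E)):
    (D ∧ ¬E): α-rule — add D, ¬E.
    ○ open, literals {B=1, D=1, E=0}.
  branch 2 (add (¬C → A)):
    (¬C → A): β-rule — branch into ¬¬C  //  A.
      branch 2.1 (add ¬¬C):
        ○ open, literals {B=1, C=1}.
      branch 2.2 (add A):
        ○ open, literals {A=1, B=1}.
0 branches closed, 3 open.
Each open branch fixes some atoms; the unmentioned ones are free. Counting distinct full assignments: branch {B=1, D=1, E=0} (A, C) contributes 4 new; branch {B=1, C=1} (A, D, E) contributes 6 new; branch {A=1, B=1} (C, D, E) contributes 3 new. Total: 13.

13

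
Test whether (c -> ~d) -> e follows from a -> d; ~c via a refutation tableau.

No

Initial set: {T (a -> d); T ~c; F ((c -> ~d) -> e)}.
F ((c -> ~d) -> e): α-rule — add T (c -> ~d), F e.
T (a -> d): β-rule — branch into F a  //  T d.
  branch 1 (add F a):
    T (c -> ~d): β-rule — branch into F c  //  T ~d.
      branch 1.1 (add F c):
        ○ open, literals {a=false, c=false, e=false}.
      branch 1.2 (add T ~d):
        ○ open, literals {a=false, c=false, d=false, e=false}.
  branch 2 (add T d):
    T (c -> ~d): β-rule — branch into F c  //  T ~d.
      branch 2.1 (add F c):
        ○ open, literals {c=false, d=true, e=false}.
      branch 2.2 (add T ~d):
        × closes — contains both d and ~d.
1 branch closed, 3 open.
An open branch gives a countermodel: a=false, c=false, e=false (unmentioned atoms arbitrary); the premises hold there but the conclusion fails.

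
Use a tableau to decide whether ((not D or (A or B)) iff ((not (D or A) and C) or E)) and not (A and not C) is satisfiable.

Satisfiable

Initial set: {(((not D or (A or B)) iff ((not (D or A) and C) or E)) and not (A and not C))}.
(((not D or (A or B)) iff ((not (D or A) and C) or E)) and not (A and not C)): α-rule — add ((not D or (A or B)) iff ((not (D or A) and C) or E)), not (A and not C).
((not D or (A or B)) iff ((not (D or A) and C) or E)): β-rule — branch into (not D or (A or B)), ((not (D or A) and C) or E)  //  not (not D or (A or B)), not ((not (D or A) and C) or E).
  branch 1 (add (not D or (A or B)), ((not (D or A) and C) or E)):
    not (A and not C): β-rule — branch into not A  //  not not C.
      branch 1.1 (add not A):
        (not D or (A or B)): β-rule — branch into not D  //  (A or B).
          branch 1.1.1 (add not D):
            ((not (D or A) and C) or E): β-rule — branch into (not (D or A) and C)  //  E.
              branch 1.1.1.1 (add (not (D or A) and C)):
                (not (D or A) and C): α-rule — add not (D or A), C.
                not (D or A): α-rule — add not D, not A.
                ○ open, literals {A=false, C=true, D=false}.
              branch 1.1.1.2 (add E):
                ○ open, literals {A=false, D=false, E=true}.
          branch 1.1.2 (add (A or B)):
            ((not (D or A) and C) or E): β-rule — branch into (not (D or A) and C)  //  E.
              branch 1.1.2.1 (add (not (D or A) and C)):
                (not (D or A) and C): α-rule — add not (D or A), C.
                not (D or A): α-rule — add not D, not A.
                (A or B): β-rule — branch into A  //  B.
                  branch 1.1.2.1.1 (add A):
                    × closes — contains both A and not A.
                  branch 1.1.2.1.2 (add B):
                    ○ open, literals {A=false, B=true, C=true, D=false}.
              branch 1.1.2.2 (add E):
                (A or B): β-rule — branch into A  //  B.
                  branch 1.1.2.2.1 (add A):
                    × closes — contains both A and not A.
                  branch 1.1.2.2.2 (add B):
                    ○ open, literals {A=false, B=true, E=true}.
      branch 1.2 (add not not C):
        (not D or (A or B)): β-rule — branch into not D  //  (A or B).
          branch 1.2.1 (add not D):
            ((not (D or A) and C) or E): β-rule — branch into (not (D or A) and C)  //  E.
              branch 1.2.1.1 (add (not (D or A) and C)):
                (not (D or A) and C): α-rule — add not (D or A), C.
                not (D or A): α-rule — add not D, not A.
                ○ open, literals {A=false, C=true, D=false}.
              branch 1.2.1.2 (add E):
                ○ open, literals {C=true, D=false, E=true}.
          branch 1.2.2 (add (A or B)):
            ((not (D or A) and C) or E): β-rule — branch into (not (D or A) and C)  //  E.
              branch 1.2.2.1 (add (not (D or A) and C)):
                (not (D or A) and C): α-rule — add not (D or A), C.
                not (D or A): α-rule — add not D, not A.
                (A or B): β-rule — branch into A  //  B.
                  branch 1.2.2.1.1 (add A):
                    × closes — contains both A and not A.
                  branch 1.2.2.1.2 (add B):
                    ○ open, literals {A=false, B=true, C=true, D=false}.
              branch 1.2.2.2 (add E):
                (A or B): β-rule — branch into A  //  B.
                  branch 1.2.2.2.1 (add A):
                    ○ open, literals {A=true, C=true, E=true}.
                  branch 1.2.2.2.2 (add B):
                    ○ open, literals {B=true, C=true, E=true}.
  branch 2 (add not (not D or (A or B)), not ((not (D or A) and C) or E)):
    not (not D or (A or B)): α-rule — add not not D, not (A or B).
    not ((not (D or A) and C) or E): α-rule — add not (not (D or A) and C), not E.
    not (A or B): α-rule — add not A, not B.
    not (A and not C): β-rule — branch into not A  //  not not C.
      branch 2.1 (add not A):
        not (not (D or A) and C): β-rule — branch into not not (D or A)  //  not C.
          branch 2.1.1 (add not not (D or A)):
            not not (D or A): β-rule — branch into D  //  A.
              branch 2.1.1.1 (add D):
                ○ open, literals {A=false, B=false, D=true, E=false}.
              branch 2.1.1.2 (add A):
                × closes — contains both A and not A.
          branch 2.1.2 (add not C):
            ○ open, literals {A=false, B=false, C=false, D=true, E=false}.
      branch 2.2 (add not not C):
        not (not (D or A) and C): β-rule — branch into not not (D or A)  //  not C.
          branch 2.2.1 (add not not (D or A)):
            not not (D or A): β-rule — branch into D  //  A.
              branch 2.2.1.1 (add D):
                ○ open, literals {A=false, B=false, C=true, D=true, E=false}.
              branch 2.2.1.2 (add A):
                × closes — contains both A and not A.
          branch 2.2.2 (add not C):
            × closes — contains both C and not C.
6 branches closed, 12 open.
An open branch gives a satisfying assignment: A=false, C=true, D=false.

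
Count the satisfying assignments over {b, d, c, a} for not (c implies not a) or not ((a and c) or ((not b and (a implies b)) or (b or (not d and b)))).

Initial set: {(not (c implies not a) or not ((a and c) or ((not b and (a implies b)) or (b or (not d and b)))))}.
(not (c implies not a) or not ((a and c) or ((not b and (a implies b)) or (b or (not d and b))))): β-rule — branch into not (c implies not a)  //  not ((a and c) or ((not b and (a implies b)) or (b or (not d and b)))).
  branch 1 (add not (c implies not a)):
    not (c implies not a): α-rule — add c, not not a.
    ○ open, literals {a=true, c=true}.
  branch 2 (add not ((a and c) or ((not b and (a implies b)) or (b or (not d and b))))):
    not ((a and c) or ((not b and (a implies b)) or (b or (not d and b)))): α-rule — add not (a and c), not ((not b and (a implies b)) or (b or (not d and b))).
    not ((not b and (a implies b)) or (b or (not d and b))): α-rule — add not (not b and (a implies b)), not (b or (not d and b)).
    not (b or (not d and b)): α-rule — add not b, not (not d and b).
    not (a and c): β-rule — branch into not a  //  not c.
      branch 2.1 (add not a):
        not (not b and (a implies b)): β-rule — branch into not not b  //  not (a implies b).
          branch 2.1.1 (add not not b):
            × closes — contains both b and not b.
          branch 2.1.2 (add not (a implies b)):
            not (a implies b): α-rule — add a, not b.
            × closes — contains both a and not a.
      branch 2.2 (add not c):
        not (not b and (a implies b)): β-rule — branch into not not b  //  not (a implies b).
          branch 2.2.1 (add not not b):
            × closes — contains both b and not b.
          branch 2.2.2 (add not (a implies b)):
            not (a implies b): α-rule — add a, not b.
            not (not d and b): β-rule — branch into not not d  //  not b.
              branch 2.2.2.1 (add not not d):
                ○ open, literals {a=true, b=false, c=false, d=true}.
              branch 2.2.2.2 (add not b):
                ○ open, literals {a=true, b=false, c=false}.
3 branches closed, 3 open.
Each open branch fixes some atoms; the unmentioned ones are free. Counting distinct full assignments: branch {a=true, c=true} (b, d) contributes 4 new; branch {a=true, b=false, c=false, d=true} (none free) contributes 1 new; branch {a=true, b=false, c=false} (d) contributes 1 new. Total: 6.

6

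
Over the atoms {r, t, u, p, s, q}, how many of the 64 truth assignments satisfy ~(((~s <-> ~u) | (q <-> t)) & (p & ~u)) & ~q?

Initial set: {(~(((~s <-> ~u) | (q <-> t)) & (p & ~u)) & ~q)}.
(~(((~s <-> ~u) | (q <-> t)) & (p & ~u)) & ~q): α-rule — add ~(((~s <-> ~u) | (q <-> t)) & (p & ~u)), ~q.
~(((~s <-> ~u) | (q <-> t)) & (p & ~u)): β-rule — branch into ~((~s <-> ~u) | (q <-> t))  //  ~(p & ~u).
  branch 1 (add ~((~s <-> ~u) | (q <-> t))):
    ~((~s <-> ~u) | (q <-> t)): α-rule — add ~(~s <-> ~u), ~(q <-> t).
    ~(~s <-> ~u): β-rule — branch into ~s, ~~u  //  ~~s, ~u.
      branch 1.1 (add ~s, ~~u):
        ~(q <-> t): β-rule — branch into q, ~t  //  ~q, t.
          branch 1.1.1 (add q, ~t):
            × closes — contains both q and ~q.
          branch 1.1.2 (add ~q, t):
            ○ open, literals {q=false, s=false, t=true, u=true}.
      branch 1.2 (add ~~s, ~u):
        ~(q <-> t): β-rule — branch into q, ~t  //  ~q, t.
          branch 1.2.1 (add q, ~t):
            × closes — contains both q and ~q.
          branch 1.2.2 (add ~q, t):
            ○ open, literals {q=false, s=true, t=true, u=false}.
  branch 2 (add ~(p & ~u)):
    ~(p & ~u): β-rule — branch into ~p  //  ~~u.
      branch 2.1 (add ~p):
        ○ open, literals {p=false, q=false}.
      branch 2.2 (add ~~u):
        ○ open, literals {q=false, u=true}.
2 branches closed, 4 open.
Each open branch fixes some atoms; the unmentioned ones are free. Counting distinct full assignments: branch {q=false, s=false, t=true, u=true} (r, p) contributes 4 new; branch {q=false, s=true, t=true, u=false} (r, p) contributes 4 new; branch {p=false, q=false} (r, t, u, s) contributes 12 new; branch {q=false, u=true} (r, t, p, s) contributes 6 new. Total: 26.

26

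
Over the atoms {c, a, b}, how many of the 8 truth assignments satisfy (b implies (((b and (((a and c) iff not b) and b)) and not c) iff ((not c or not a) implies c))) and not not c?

Initial set: {T ((b implies (((b and (((a and c) iff not b) and b)) and not c) iff ((not c or not a) implies c))) and not not c)}.
T ((b implies (((b and (((a and c) iff not b) and b)) and not c) iff ((not c or not a) implies c))) and not not c): α-rule — add T (b implies (((b and (((a and c) iff not b) and b)) and not c) iff ((not c or not a) implies c))), T not not c.
T not not c: drop double negation, giving T c.
T (b implies (((b and (((a and c) iff not b) and b)) and not c) iff ((not c or not a) implies c))): β-rule — branch into F b  //  T (((b and (((a and c) iff not b) and b)) and not c) iff ((not c or not a) implies c)).
  branch 1 (add F b):
    ○ open, literals {b=0, c=1}.
  branch 2 (add T (((b and (((a and c) iff not b) and b)) and not c) iff ((not c or not a) implies c))):
    T (((b and (((a and c) iff not b) and b)) and not c) iff ((not c or not a) implies c)): β-rule — branch into T ((b and (((a and c) iff not b) and b)) and not c), T ((not c or not a) implies c)  //  F ((b and (((a and c) iff not b) and b)) and not c), F ((not c or not a) implies c).
      branch 2.1 (add T ((b and (((a and c) iff not b) and b)) and not c), T ((not c or not a) implies c)):
        T ((b and (((a and c) iff not b) and b)) and not c): α-rule — add T (b and (((a and c) iff not b) and b)), T not c.
        × closes — contains both c and not c.
      branch 2.2 (add F ((b and (((a and c) iff not b) and b)) and not c), F ((not c or not a) implies c)):
        F ((not c or not a) implies c): α-rule — add T (not c or not a), F c.
        × closes — contains both c and not c.
2 branches closed, 1 open.
Each open branch fixes some atoms; the unmentioned ones are free. Counting distinct full assignments: branch {b=0, c=1} (a) contributes 2 new. Total: 2.

2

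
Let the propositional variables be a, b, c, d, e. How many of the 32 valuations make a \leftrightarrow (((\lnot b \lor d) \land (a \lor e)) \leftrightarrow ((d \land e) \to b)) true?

Initial set: {(a \leftrightarrow (((\lnot b \lor d) \land (a \lor e)) \leftrightarrow ((d \land e) \to b)))}.
(a \leftrightarrow (((\lnot b \lor d) \land (a \lor e)) \leftrightarrow ((d \land e) \to b))): β-rule — branch into a, (((\lnot b \lor d) \land (a \lor e)) \leftrightarrow ((d \land e) \to b))  //  \lnot a, \lnot (((\lnot b \lor d) \land (a \lor e)) \leftrightarrow ((d \land e) \to b)).
  branch 1 (add a, (((\lnot b \lor d) \land (a \lor e)) \leftrightarrow ((d \land e) \to b))):
    (((\lnot b \lor d) \land (a \lor e)) \leftrightarrow ((d \land e) \to b)): β-rule — branch into ((\lnot b \lor d) \land (a \lor e)), ((d \land e) \to b)  //  \lnot ((\lnot b \lor d) \land (a \lor e)), \lnot ((d \land e) \to b).
      branch 1.1 (add ((\lnot b \lor d) \land (a \lor e)), ((d \land e) \to b)):
        ((\lnot b \lor d) \land (a \lor e)): α-rule — add (\lnot b \lor d), (a \lor e).
        ((d \land e) \to b): β-rule — branch into \lnot (d \land e)  //  b.
          branch 1.1.1 (add \lnot (d \land e)):
            (\lnot b \lor d): β-rule — branch into \lnot b  //  d.
              branch 1.1.1.1 (add \lnot b):
                (a \lor e): β-rule — branch into a  //  e.
                  branch 1.1.1.1.1 (add a):
                    \lnot (d \land e): β-rule — branch into \lnot d  //  \lnot e.
                      branch 1.1.1.1.1.1 (add \lnot d):
                        ○ open, literals {a=1, b=0, d=0}.
                      branch 1.1.1.1.1.2 (add \lnot e):
                        ○ open, literals {a=1, b=0, e=0}.
                  branch 1.1.1.1.2 (add e):
                    \lnot (d \land e): β-rule — branch into \lnot d  //  \lnot e.
                      branch 1.1.1.1.2.1 (add \lnot d):
                        ○ open, literals {a=1, b=0, d=0, e=1}.
                      branch 1.1.1.1.2.2 (add \lnot e):
                        × closes — contains both e and \lnot e.
              branch 1.1.1.2 (add d):
                (a \lor e): β-rule — branch into a  //  e.
                  branch 1.1.1.2.1 (add a):
                    \lnot (d \land e): β-rule — branch into \lnot d  //  \lnot e.
                      branch 1.1.1.2.1.1 (add \lnot d):
                        × closes — contains both d and \lnot d.
                      branch 1.1.1.2.1.2 (add \lnot e):
                        ○ open, literals {a=1, d=1, e=0}.
                  branch 1.1.1.2.2 (add e):
                    \lnot (d \land e): β-rule — branch into \lnot d  //  \lnot e.
                      branch 1.1.1.2.2.1 (add \lnot d):
                        × closes — contains both d and \lnot d.
                      branch 1.1.1.2.2.2 (add \lnot e):
                        × closes — contains both e and \lnot e.
          branch 1.1.2 (add b):
            (\lnot b \lor d): β-rule — branch into \lnot b  //  d.
              branch 1.1.2.1 (add \lnot b):
                × closes — contains both b and \lnot b.
              branch 1.1.2.2 (add d):
                (a \lor e): β-rule — branch into a  //  e.
                  branch 1.1.2.2.1 (add a):
                    ○ open, literals {a=1, b=1, d=1}.
                  branch 1.1.2.2.2 (add e):
                    ○ open, literals {a=1, b=1, d=1, e=1}.
      branch 1.2 (add \lnot ((\lnot b \lor d) \land (a \lor e)), \lnot ((d \land e) \to b)):
        \lnot ((d \land e) \to b): α-rule — add (d \land e), \lnot b.
        (d \land e): α-rule — add d, e.
        \lnot ((\lnot b \lor d) \land (a \lor e)): β-rule — branch into \lnot (\lnot b \lor d)  //  \lnot (a \lor e).
          branch 1.2.1 (add \lnot (\lnot b \lor d)):
            \lnot (\lnot b \lor d): α-rule — add \lnot \lnot b, \lnot d.
            × closes — contains both b and \lnot b.
          branch 1.2.2 (add \lnot (a \lor e)):
            \lnot (a \lor e): α-rule — add \lnot a, \lnot e.
            × closes — contains both a and \lnot a.
  branch 2 (add \lnot a, \lnot (((\lnot b \lor d) \land (a \lor e)) \leftrightarrow ((d \land e) \to b))):
    \lnot (((\lnot b \lor d) \land (a \lor e)) \leftrightarrow ((d \land e) \to b)): β-rule — branch into ((\lnot b \lor d) \land (a \lor e)), \lnot ((d \land e) \to b)  //  \lnot ((\lnot b \lor d) \land (a \lor e)), ((d \land e) \to b).
      branch 2.1 (add ((\lnot b \lor d) \land (a \lor e)), \lnot ((d \land e) \to b)):
        ((\lnot b \lor d) \land (a \lor e)): α-rule — add (\lnot b \lor d), (a \lor e).
        \lnot ((d \land e) \to b): α-rule — add (d \land e), \lnot b.
        (d \land e): α-rule — add d, e.
        (\lnot b \lor d): β-rule — branch into \lnot b  //  d.
          branch 2.1.1 (add \lnot b):
            (a \lor e): β-rule — branch into a  //  e.
              branch 2.1.1.1 (add a):
                × closes — contains both a and \lnot a.
              branch 2.1.1.2 (add e):
                ○ open, literals {a=0, b=0, d=1, e=1}.
          branch 2.1.2 (add d):
            (a \lor e): β-rule — branch into a  //  e.
              branch 2.1.2.1 (add a):
                × closes — contains both a and \lnot a.
              branch 2.1.2.2 (add e):
                ○ open, literals {a=0, b=0, d=1, e=1}.
      branch 2.2 (add \lnot ((\lnot b \lor d) \land (a \lor e)), ((d \land e) \to b)):
        \lnot ((\lnot b \lor d) \land (a \lor e)): β-rule — branch into \lnot (\lnot b \lor d)  //  \lnot (a \lor e).
          branch 2.2.1 (add \lnot (\lnot b \lor d)):
            \lnot (\lnot b \lor d): α-rule — add \lnot \lnot b, \lnot d.
            ((d \land e) \to b): β-rule — branch into \lnot (d \land e)  //  b.
              branch 2.2.1.1 (add \lnot (d \land e)):
                \lnot (d \land e): β-rule — branch into \lnot d  //  \lnot e.
                  branch 2.2.1.1.1 (add \lnot d):
                    ○ open, literals {a=0, b=1, d=0}.
                  branch 2.2.1.1.2 (add \lnot e):
                    ○ open, literals {a=0, b=1, d=0, e=0}.
              branch 2.2.1.2 (add b):
                ○ open, literals {a=0, b=1, d=0}.
          branch 2.2.2 (add \lnot (a \lor e)):
            \lnot (a \lor e): α-rule — add \lnot a, \lnot e.
            ((d \land e) \to b): β-rule — branch into \lnot (d \land e)  //  b.
              branch 2.2.2.1 (add \lnot (d \land e)):
                \lnot (d \land e): β-rule — branch into \lnot d  //  \lnot e.
                  branch 2.2.2.1.1 (add \lnot d):
                    ○ open, literals {a=0, d=0, e=0}.
                  branch 2.2.2.1.2 (add \lnot e):
                    ○ open, literals {a=0, e=0}.
              branch 2.2.2.2 (add b):
                ○ open, literals {a=0, b=1, e=0}.
9 branches closed, 14 open.
Each open branch fixes some atoms; the unmentioned ones are free. Counting distinct full assignments: branch {a=1, b=0, d=0} (c, e) contributes 4 new; branch {a=1, b=0, e=0} (c, d) contributes 2 new; branch {a=1, b=0, d=0, e=1} (c) contributes 0 new; branch {a=1, d=1, e=0} (b, c) contributes 2 new; branch {a=1, b=1, d=1} (c, e) contributes 2 new; branch {a=1, b=1, d=1, e=1} (c) contributes 0 new; branch {a=0, b=0, d=1, e=1} (c) contributes 2 new; branch {a=0, b=0, d=1, e=1} (c) contributes 0 new; branch {a=0, b=1, d=0} (c, e) contributes 4 new; branch {a=0, b=1, d=0, e=0} (c) contributes 0 new; branch {a=0, b=1, d=0} (c, e) contributes 0 new; branch {a=0, d=0, e=0} (b, c) contributes 2 new; branch {a=0, e=0} (b, c, d) contributes 4 new; branch {a=0, b=1, e=0} (c, d) contributes 0 new. Total: 22.

22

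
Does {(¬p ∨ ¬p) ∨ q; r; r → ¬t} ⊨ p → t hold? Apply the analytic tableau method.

No

Initial set: {((¬p ∨ ¬p) ∨ q); r; (r → ¬t); ¬(p → t)}.
¬(p → t): α-rule — add p, ¬t.
((¬p ∨ ¬p) ∨ q): β-rule — branch into (¬p ∨ ¬p)  //  q.
  branch 1 (add (¬p ∨ ¬p)):
    (r → ¬t): β-rule — branch into ¬r  //  ¬t.
      branch 1.1 (add ¬r):
        × closes — contains both r and ¬r.
      branch 1.2 (add ¬t):
        (¬p ∨ ¬p): β-rule — branch into ¬p  //  ¬p.
          branch 1.2.1 (add ¬p):
            × closes — contains both p and ¬p.
          branch 1.2.2 (add ¬p):
            × closes — contains both p and ¬p.
  branch 2 (add q):
    (r → ¬t): β-rule — branch into ¬r  //  ¬t.
      branch 2.1 (add ¬r):
        × closes — contains both r and ¬r.
      branch 2.2 (add ¬t):
        ○ open, literals {p=true, q=true, r=true, t=false}.
4 branches closed, 1 open.
An open branch gives a countermodel: p=true, q=true, r=true, t=false (unmentioned atoms arbitrary); the premises hold there but the conclusion fails.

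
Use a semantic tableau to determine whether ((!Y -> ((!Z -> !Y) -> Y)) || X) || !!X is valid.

Not valid

Assume the negation and expand:
Initial set: {F (((!Y -> ((!Z -> !Y) -> Y)) || X) || !!X)}.
F (((!Y -> ((!Z -> !Y) -> Y)) || X) || !!X): α-rule — add F ((!Y -> ((!Z -> !Y) -> Y)) || X), F !!X.
F ((!Y -> ((!Z -> !Y) -> Y)) || X): α-rule — add F (!Y -> ((!Z -> !Y) -> Y)), F X.
F !!X: drop double negation, giving F X.
F (!Y -> ((!Z -> !Y) -> Y)): α-rule — add T !Y, F ((!Z -> !Y) -> Y).
F ((!Z -> !Y) -> Y): α-rule — add T (!Z -> !Y), F Y.
T (!Z -> !Y): β-rule — branch into F !Z  //  T !Y.
  branch 1 (add F !Z):
    ○ open, literals {X=false, Y=false, Z=true}.
  branch 2 (add T !Y):
    ○ open, literals {X=false, Y=false}.
0 branches closed, 2 open.
An open branch gives a countermodel: X=false, Y=false, Z=true (unmentioned atoms arbitrary); under it the original formula is false.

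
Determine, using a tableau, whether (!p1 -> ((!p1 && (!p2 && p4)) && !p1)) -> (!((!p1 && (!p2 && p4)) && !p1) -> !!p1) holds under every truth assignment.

Valid

Assume the negation and expand:
Initial set: {!((!p1 -> ((!p1 && (!p2 && p4)) && !p1)) -> (!((!p1 && (!p2 && p4)) && !p1) -> !!p1))}.
!((!p1 -> ((!p1 && (!p2 && p4)) && !p1)) -> (!((!p1 && (!p2 && p4)) && !p1) -> !!p1)): α-rule — add (!p1 -> ((!p1 && (!p2 && p4)) && !p1)), !(!((!p1 && (!p2 && p4)) && !p1) -> !!p1).
!(!((!p1 && (!p2 && p4)) && !p1) -> !!p1): α-rule — add !((!p1 && (!p2 && p4)) && !p1), !!!p1.
!!!p1: drop double negation, giving !p1.
(!p1 -> ((!p1 && (!p2 && p4)) && !p1)): β-rule — branch into !!p1  //  ((!p1 && (!p2 && p4)) && !p1).
  branch 1 (add !!p1):
    × closes — contains both p1 and !p1.
  branch 2 (add ((!p1 && (!p2 && p4)) && !p1)):
    ((!p1 && (!p2 && p4)) && !p1): α-rule — add (!p1 && (!p2 && p4)), !p1.
    (!p1 && (!p2 && p4)): α-rule — add !p1, (!p2 && p4).
    (!p2 && p4): α-rule — add !p2, p4.
    !((!p1 && (!p2 && p4)) && !p1): β-rule — branch into !(!p1 && (!p2 && p4))  //  !!p1.
      branch 2.1 (add !(!p1 && (!p2 && p4))):
        !(!p1 && (!p2 && p4)): β-rule — branch into !!p1  //  !(!p2 && p4).
          branch 2.1.1 (add !!p1):
            × closes — contains both p1 and !p1.
          branch 2.1.2 (add !(!p2 && p4)):
            !(!p2 && p4): β-rule — branch into !!p2  //  !p4.
              branch 2.1.2.1 (add !!p2):
                × closes — contains both p2 and !p2.
              branch 2.1.2.2 (add !p4):
                × closes — contains both p4 and !p4.
      branch 2.2 (add !!p1):
        × closes — contains both p1 and !p1.
All 5 branches close.
Every branch closed, so the negation is unsatisfiable and the formula is valid.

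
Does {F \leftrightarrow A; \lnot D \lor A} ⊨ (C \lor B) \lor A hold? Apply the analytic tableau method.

No

Initial set: {(F \leftrightarrow A); (\lnot D \lor A); \lnot ((C \lor B) \lor A)}.
\lnot ((C \lor B) \lor A): α-rule — add \lnot (C \lor B), \lnot A.
\lnot (C \lor B): α-rule — add \lnot C, \lnot B.
(F \leftrightarrow A): β-rule — branch into F, A  //  \lnot F, \lnot A.
  branch 1 (add F, A):
    × closes — contains both A and \lnot A.
  branch 2 (add \lnot F, \lnot A):
    (\lnot D \lor A): β-rule — branch into \lnot D  //  A.
      branch 2.1 (add \lnot D):
        ○ open, literals {A=false, B=false, C=false, D=false, F=false}.
      branch 2.2 (add A):
        × closes — contains both A and \lnot A.
2 branches closed, 1 open.
An open branch gives a countermodel: A=false, B=false, C=false, D=false, F=false (unmentioned atoms arbitrary); the premises hold there but the conclusion fails.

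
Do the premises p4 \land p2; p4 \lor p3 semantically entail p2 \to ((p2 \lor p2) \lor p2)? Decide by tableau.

Yes

Initial set: {(p4 \land p2); (p4 \lor p3); \lnot (p2 \to ((p2 \lor p2) \lor p2))}.
(p4 \land p2): α-rule — add p4, p2.
\lnot (p2 \to ((p2 \lor p2) \lor p2)): α-rule — add p2, \lnot ((p2 \lor p2) \lor p2).
\lnot ((p2 \lor p2) \lor p2): α-rule — add \lnot (p2 \lor p2), \lnot p2.
× closes — contains both p2 and \lnot p2.
All 1 branch closes.
Every branch closed, so the premises entail the conclusion.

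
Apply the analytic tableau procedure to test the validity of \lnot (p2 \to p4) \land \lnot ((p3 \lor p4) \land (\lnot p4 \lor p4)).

Not valid

Assume the negation and expand:
Initial set: {\lnot (\lnot (p2 \to p4) \land \lnot ((p3 \lor p4) \land (\lnot p4 \lor p4)))}.
\lnot (\lnot (p2 \to p4) \land \lnot ((p3 \lor p4) \land (\lnot p4 \lor p4))): β-rule — branch into \lnot \lnot (p2 \to p4)  //  \lnot \lnot ((p3 \lor p4) \land (\lnot p4 \lor p4)).
  branch 1 (add \lnot \lnot (p2 \to p4)):
    \lnot \lnot (p2 \to p4): β-rule — branch into \lnot p2  //  p4.
      branch 1.1 (add \lnot p2):
        ○ open, literals {p2=F}.
      branch 1.2 (add p4):
        ○ open, literals {p4=T}.
  branch 2 (add \lnot \lnot ((p3 \lor p4) \land (\lnot p4 \lor p4))):
    \lnot \lnot ((p3 \lor p4) \land (\lnot p4 \lor p4)): α-rule — add (p3 \lor p4), (\lnot p4 \lor p4).
    (p3 \lor p4): β-rule — branch into p3  //  p4.
      branch 2.1 (add p3):
        (\lnot p4 \lor p4): β-rule — branch into \lnot p4  //  p4.
          branch 2.1.1 (add \lnot p4):
            ○ open, literals {p3=T, p4=F}.
          branch 2.1.2 (add p4):
            ○ open, literals {p3=T, p4=T}.
      branch 2.2 (add p4):
        (\lnot p4 \lor p4): β-rule — branch into \lnot p4  //  p4.
          branch 2.2.1 (add \lnot p4):
            × closes — contains both p4 and \lnot p4.
          branch 2.2.2 (add p4):
            ○ open, literals {p4=T}.
1 branch closed, 5 open.
An open branch gives a countermodel: p2=F (unmentioned atoms arbitrary); under it the original formula is false.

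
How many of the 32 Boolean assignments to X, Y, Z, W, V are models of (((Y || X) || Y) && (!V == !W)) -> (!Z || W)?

29

Initial set: {((((Y || X) || Y) && (!V == !W)) -> (!Z || W))}.
((((Y || X) || Y) && (!V == !W)) -> (!Z || W)): β-rule — branch into !(((Y || X) || Y) && (!V == !W))  //  (!Z || W).
  branch 1 (add !(((Y || X) || Y) && (!V == !W))):
    !(((Y || X) || Y) && (!V == !W)): β-rule — branch into !((Y || X) || Y)  //  !(!V == !W).
      branch 1.1 (add !((Y || X) || Y)):
        !((Y || X) || Y): α-rule — add !(Y || X), !Y.
        !(Y || X): α-rule — add !Y, !X.
        ○ open, literals {X=F, Y=F}.
      branch 1.2 (add !(!V == !W)):
        !(!V == !W): β-rule — branch into !V, !!W  //  !!V, !W.
          branch 1.2.1 (add !V, !!W):
            ○ open, literals {V=F, W=T}.
          branch 1.2.2 (add !!V, !W):
            ○ open, literals {V=T, W=F}.
  branch 2 (add (!Z || W)):
    (!Z || W): β-rule — branch into !Z  //  W.
      branch 2.1 (add !Z):
        ○ open, literals {Z=F}.
      branch 2.2 (add W):
        ○ open, literals {W=T}.
0 branches closed, 5 open.
Each open branch fixes some atoms; the unmentioned ones are free. Counting distinct full assignments: branch {X=F, Y=F} (Z, W, V) contributes 8 new; branch {V=F, W=T} (X, Y, Z) contributes 6 new; branch {V=T, W=F} (X, Y, Z) contributes 6 new; branch {Z=F} (X, Y, W, V) contributes 6 new; branch {W=T} (X, Y, Z, V) contributes 3 new. Total: 29.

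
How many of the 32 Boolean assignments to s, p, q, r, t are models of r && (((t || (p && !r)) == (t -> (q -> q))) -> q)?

Initial set: {(r && (((t || (p && !r)) == (t -> (q -> q))) -> q))}.
(r && (((t || (p && !r)) == (t -> (q -> q))) -> q)): α-rule — add r, (((t || (p && !r)) == (t -> (q -> q))) -> q).
(((t || (p && !r)) == (t -> (q -> q))) -> q): β-rule — branch into !((t || (p && !r)) == (t -> (q -> q)))  //  q.
  branch 1 (add !((t || (p && !r)) == (t -> (q -> q)))):
    !((t || (p && !r)) == (t -> (q -> q))): β-rule — branch into (t || (p && !r)), !(t -> (q -> q))  //  !(t || (p && !r)), (t -> (q -> q)).
      branch 1.1 (add (t || (p && !r)), !(t -> (q -> q))):
        !(t -> (q -> q)): α-rule — add t, !(q -> q).
        !(q -> q): α-rule — add q, !q.
        × closes — contains both q and !q.
      branch 1.2 (add !(t || (p && !r)), (t -> (q -> q))):
        !(t || (p && !r)): α-rule — add !t, !(p && !r).
        (t -> (q -> q)): β-rule — branch into !t  //  (q -> q).
          branch 1.2.1 (add !t):
            !(p && !r): β-rule — branch into !p  //  !!r.
              branch 1.2.1.1 (add !p):
                ○ open, literals {p=0, r=1, t=0}.
              branch 1.2.1.2 (add !!r):
                ○ open, literals {r=1, t=0}.
          branch 1.2.2 (add (q -> q)):
            !(p && !r): β-rule — branch into !p  //  !!r.
              branch 1.2.2.1 (add !p):
                (q -> q): β-rule — branch into !q  //  q.
                  branch 1.2.2.1.1 (add !q):
                    ○ open, literals {p=0, q=0, r=1, t=0}.
                  branch 1.2.2.1.2 (add q):
                    ○ open, literals {p=0, q=1, r=1, t=0}.
              branch 1.2.2.2 (add !!r):
                (q -> q): β-rule — branch into !q  //  q.
                  branch 1.2.2.2.1 (add !q):
                    ○ open, literals {q=0, r=1, t=0}.
                  branch 1.2.2.2.2 (add q):
                    ○ open, literals {q=1, r=1, t=0}.
  branch 2 (add q):
    ○ open, literals {q=1, r=1}.
1 branch closed, 7 open.
Each open branch fixes some atoms; the unmentioned ones are free. Counting distinct full assignments: branch {p=0, r=1, t=0} (s, q) contributes 4 new; branch {r=1, t=0} (s, p, q) contributes 4 new; branch {p=0, q=0, r=1, t=0} (s) contributes 0 new; branch {p=0, q=1, r=1, t=0} (s) contributes 0 new; branch {q=0, r=1, t=0} (s, p) contributes 0 new; branch {q=1, r=1, t=0} (s, p) contributes 0 new; branch {q=1, r=1} (s, p, t) contributes 4 new. Total: 12.

12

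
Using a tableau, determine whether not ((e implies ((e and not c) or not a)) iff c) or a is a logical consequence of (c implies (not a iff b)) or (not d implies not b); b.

Initial set: {((c implies (not a iff b)) or (not d implies not b)); b; not (not ((e implies ((e and not c) or not a)) iff c) or a)}.
not (not ((e implies ((e and not c) or not a)) iff c) or a): α-rule — add not not ((e implies ((e and not c) or not a)) iff c), not a.
((c implies (not a iff b)) or (not d implies not b)): β-rule — branch into (c implies (not a iff b))  //  (not d implies not b).
  branch 1 (add (c implies (not a iff b))):
    not not ((e implies ((e and not c) or not a)) iff c): β-rule — branch into (e implies ((e and not c) or not a)), c  //  not (e implies ((e and not c) or not a)), not c.
      branch 1.1 (add (e implies ((e and not c) or not a)), c):
        (c implies (not a iff b)): β-rule — branch into not c  //  (not a iff b).
          branch 1.1.1 (add not c):
            × closes — contains both c and not c.
          branch 1.1.2 (add (not a iff b)):
            (e implies ((e and not c) or not a)): β-rule — branch into not e  //  ((e and not c) or not a).
              branch 1.1.2.1 (add not e):
                (not a iff b): β-rule — branch into not a, b  //  not not a, not b.
                  branch 1.1.2.1.1 (add not a, b):
                    ○ open, literals {a=F, b=T, c=T, e=F}.
                  branch 1.1.2.1.2 (add not not a, not b):
                    × closes — contains both a and not a.
              branch 1.1.2.2 (add ((e and not c) or not a)):
                (not a iff b): β-rule — branch into not a, b  //  not not a, not b.
                  branch 1.1.2.2.1 (add not a, b):
                    ((e and not c) or not a): β-rule — branch into (e and not c)  //  not a.
                      branch 1.1.2.2.1.1 (add (e and not c)):
                        (e and not c): α-rule — add e, not c.
                        × closes — contains both c and not c.
                      branch 1.1.2.2.1.2 (add not a):
                        ○ open, literals {a=F, b=T, c=T}.
                  branch 1.1.2.2.2 (add not not a, not b):
                    × closes — contains both a and not a.
      branch 1.2 (add not (e implies ((e and not c) or not a)), not c):
        not (e implies ((e and not c) or not a)): α-rule — add e, not ((e and not c) or not a).
        not ((e and not c) or not a): α-rule — add not (e and not c), not not a.
        × closes — contains both a and not a.
  branch 2 (add (not d implies not b)):
    not not ((e implies ((e and not c) or not a)) iff c): β-rule — branch into (e implies ((e and not c) or not a)), c  //  not (e implies ((e and not c) or not a)), not c.
      branch 2.1 (add (e implies ((e and not c) or not a)), c):
        (not d implies not b): β-rule — branch into not not d  //  not b.
          branch 2.1.1 (add not not d):
            (e implies ((e and not c) or not a)): β-rule — branch into not e  //  ((e and not c) or not a).
              branch 2.1.1.1 (add not e):
                ○ open, literals {a=F, b=T, c=T, d=T, e=F}.
              branch 2.1.1.2 (add ((e and not c) or not a)):
                ((e and not c) or not a): β-rule — branch into (e and not c)  //  not a.
                  branch 2.1.1.2.1 (add (e and not c)):
                    (e and not c): α-rule — add e, not c.
                    × closes — contains both c and not c.
                  branch 2.1.1.2.2 (add not a):
                    ○ open, literals {a=F, b=T, c=T, d=T}.
          branch 2.1.2 (add not b):
            × closes — contains both b and not b.
      branch 2.2 (add not (e implies ((e and not c) or not a)), not c):
        not (e implies ((e and not c) or not a)): α-rule — add e, not ((e and not c) or not a).
        not ((e and not c) or not a): α-rule — add not (e and not c), not not a.
        × closes — contains both a and not a.
8 branches closed, 4 open.
An open branch gives a countermodel: a=F, b=T, c=T, e=F (unmentioned atoms arbitrary); the premises hold there but the conclusion fails.

No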